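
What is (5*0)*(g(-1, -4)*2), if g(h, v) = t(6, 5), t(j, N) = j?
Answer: 0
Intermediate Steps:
g(h, v) = 6
(5*0)*(g(-1, -4)*2) = (5*0)*(6*2) = 0*12 = 0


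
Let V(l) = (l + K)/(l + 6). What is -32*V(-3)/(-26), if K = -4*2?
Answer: -176/39 ≈ -4.5128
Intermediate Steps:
K = -8
V(l) = (-8 + l)/(6 + l) (V(l) = (l - 8)/(l + 6) = (-8 + l)/(6 + l))
-32*V(-3)/(-26) = -32*(-8 - 3)/(6 - 3)/(-26) = -32*(-11)/3*(-1/26) = -32*(-11/3)*(-1/26) = (352/3)*(-1/26) = -176/39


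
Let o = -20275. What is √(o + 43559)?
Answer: 2*√5821 ≈ 152.59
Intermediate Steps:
√(o + 43559) = √(-20275 + 43559) = √23284 = 2*√5821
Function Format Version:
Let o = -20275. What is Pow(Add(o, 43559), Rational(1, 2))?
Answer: Mul(2, Pow(5821, Rational(1, 2))) ≈ 152.59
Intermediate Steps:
Pow(Add(o, 43559), Rational(1, 2)) = Pow(Add(-20275, 43559), Rational(1, 2)) = Pow(23284, Rational(1, 2)) = Mul(2, Pow(5821, Rational(1, 2)))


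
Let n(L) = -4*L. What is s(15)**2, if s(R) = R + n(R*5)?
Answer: 81225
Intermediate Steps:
s(R) = -19*R (s(R) = R - 4*R*5 = R - 20*R = -19*R)
s(15)**2 = (-19*15)**2 = (-285)**2 = 81225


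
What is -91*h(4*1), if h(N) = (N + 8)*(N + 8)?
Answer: -13104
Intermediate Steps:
h(N) = (8 + N)² (h(N) = (8 + N)*(8 + N) = (8 + N)²)
-91*h(4*1) = -91*(8 + 4*1)² = -91*(8 + 4)² = -91*12² = -91*144 = -13104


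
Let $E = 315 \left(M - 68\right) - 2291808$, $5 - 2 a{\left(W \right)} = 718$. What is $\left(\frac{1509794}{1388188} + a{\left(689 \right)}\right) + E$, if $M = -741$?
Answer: $- \frac{883928158028}{347047} \approx -2.547 \cdot 10^{6}$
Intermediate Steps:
$a{\left(W \right)} = - \frac{713}{2}$ ($a{\left(W \right)} = \frac{5}{2} - 359 = - \frac{713}{2}$)
$E = -2546643$ ($E = 315 \left(-741 - 68\right) - 2291808 = 315 \left(-809\right) - 2291808 = -254835 - 2291808 = -2546643$)
$\left(\frac{1509794}{1388188} + a{\left(689 \right)}\right) + E = \left(\frac{1509794}{1388188} - \frac{713}{2}\right) - 2546643 = \left(1509794 \cdot \frac{1}{1388188} - \frac{713}{2}\right) - 2546643 = \left(\frac{754897}{694094} - \frac{713}{2}\right) - 2546643 = - \frac{123344807}{347047} - 2546643 = - \frac{883928158028}{347047}$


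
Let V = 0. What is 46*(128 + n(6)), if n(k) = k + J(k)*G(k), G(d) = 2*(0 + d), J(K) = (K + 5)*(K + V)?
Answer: 42596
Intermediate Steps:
J(K) = K*(5 + K) (J(K) = (K + 5)*(K + 0) = (5 + K)*K = K*(5 + K))
G(d) = 2*d
n(k) = k + 2*k²*(5 + k) (n(k) = k + (k*(5 + k))*(2*k) = k + 2*k²*(5 + k))
46*(128 + n(6)) = 46*(128 + 6*(1 + 2*6*(5 + 6))) = 46*(128 + 6*(1 + 2*6*11)) = 46*(128 + 6*(1 + 132)) = 46*(128 + 6*133) = 46*(128 + 798) = 46*926 = 42596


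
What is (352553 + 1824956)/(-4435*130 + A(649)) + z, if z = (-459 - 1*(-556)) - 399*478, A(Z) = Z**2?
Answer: -29615580634/155349 ≈ -1.9064e+5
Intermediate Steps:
z = -190625 (z = (-459 + 556) - 190722 = 97 - 190722 = -190625)
(352553 + 1824956)/(-4435*130 + A(649)) + z = (352553 + 1824956)/(-4435*130 + 649**2) - 190625 = 2177509/(-576550 + 421201) - 190625 = 2177509/(-155349) - 190625 = 2177509*(-1/155349) - 190625 = -2177509/155349 - 190625 = -29615580634/155349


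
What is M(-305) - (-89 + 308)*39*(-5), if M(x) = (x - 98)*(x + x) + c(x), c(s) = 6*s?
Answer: 286705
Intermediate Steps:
M(x) = 6*x + 2*x*(-98 + x) (M(x) = (x - 98)*(x + x) + 6*x = (-98 + x)*(2*x) + 6*x = 2*x*(-98 + x) + 6*x = 6*x + 2*x*(-98 + x))
M(-305) - (-89 + 308)*39*(-5) = 2*(-305)*(-95 - 305) - (-89 + 308)*39*(-5) = 2*(-305)*(-400) - 219*(-195) = 244000 - 1*(-42705) = 244000 + 42705 = 286705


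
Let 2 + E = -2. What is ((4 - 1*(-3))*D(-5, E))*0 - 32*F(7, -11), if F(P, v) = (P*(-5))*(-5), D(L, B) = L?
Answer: -5600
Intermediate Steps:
E = -4 (E = -2 - 2 = -4)
F(P, v) = 25*P (F(P, v) = -5*P*(-5) = 25*P)
((4 - 1*(-3))*D(-5, E))*0 - 32*F(7, -11) = ((4 - 1*(-3))*(-5))*0 - 800*7 = ((4 + 3)*(-5))*0 - 32*175 = (7*(-5))*0 - 5600 = -35*0 - 5600 = 0 - 5600 = -5600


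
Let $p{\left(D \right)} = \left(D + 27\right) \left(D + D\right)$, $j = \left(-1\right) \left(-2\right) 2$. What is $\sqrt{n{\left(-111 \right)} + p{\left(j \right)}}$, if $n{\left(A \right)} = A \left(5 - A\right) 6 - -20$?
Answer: $2 i \sqrt{19247} \approx 277.47 i$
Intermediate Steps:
$j = 4$ ($j = 2 \cdot 2 = 4$)
$n{\left(A \right)} = 20 + 6 A \left(5 - A\right)$ ($n{\left(A \right)} = 6 A \left(5 - A\right) + 20 = 20 + 6 A \left(5 - A\right)$)
$p{\left(D \right)} = 2 D \left(27 + D\right)$ ($p{\left(D \right)} = \left(27 + D\right) 2 D = 2 D \left(27 + D\right)$)
$\sqrt{n{\left(-111 \right)} + p{\left(j \right)}} = \sqrt{\left(20 - 6 \left(-111\right)^{2} + 30 \left(-111\right)\right) + 2 \cdot 4 \left(27 + 4\right)} = \sqrt{\left(20 - 73926 - 3330\right) + 2 \cdot 4 \cdot 31} = \sqrt{\left(20 - 73926 - 3330\right) + 248} = \sqrt{-77236 + 248} = \sqrt{-76988} = 2 i \sqrt{19247}$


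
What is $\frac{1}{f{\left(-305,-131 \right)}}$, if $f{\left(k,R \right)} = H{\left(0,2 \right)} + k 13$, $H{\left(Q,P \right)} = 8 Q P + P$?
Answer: $- \frac{1}{3963} \approx -0.00025233$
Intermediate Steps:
$H{\left(Q,P \right)} = P + 8 P Q$ ($H{\left(Q,P \right)} = 8 P Q + P = P + 8 P Q$)
$f{\left(k,R \right)} = 2 + 13 k$ ($f{\left(k,R \right)} = 2 \left(1 + 8 \cdot 0\right) + k 13 = 2 \left(1 + 0\right) + 13 k = 2 \cdot 1 + 13 k = 2 + 13 k$)
$\frac{1}{f{\left(-305,-131 \right)}} = \frac{1}{2 + 13 \left(-305\right)} = \frac{1}{2 - 3965} = \frac{1}{-3963} = - \frac{1}{3963}$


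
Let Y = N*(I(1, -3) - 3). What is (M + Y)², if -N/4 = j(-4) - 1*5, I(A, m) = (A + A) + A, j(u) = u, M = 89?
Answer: 7921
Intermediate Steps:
I(A, m) = 3*A (I(A, m) = 2*A + A = 3*A)
N = 36 (N = -4*(-4 - 1*5) = -4*(-4 - 5) = -4*(-9) = 36)
Y = 0 (Y = 36*(3*1 - 3) = 36*(3 - 3) = 36*0 = 0)
(M + Y)² = (89 + 0)² = 89² = 7921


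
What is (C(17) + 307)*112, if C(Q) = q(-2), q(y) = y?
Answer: 34160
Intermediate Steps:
C(Q) = -2
(C(17) + 307)*112 = (-2 + 307)*112 = 305*112 = 34160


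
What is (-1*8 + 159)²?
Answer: 22801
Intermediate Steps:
(-1*8 + 159)² = (-8 + 159)² = 151² = 22801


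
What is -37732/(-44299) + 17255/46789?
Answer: 2529821793/2072705911 ≈ 1.2205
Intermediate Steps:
-37732/(-44299) + 17255/46789 = -37732*(-1/44299) + 17255*(1/46789) = 37732/44299 + 17255/46789 = 2529821793/2072705911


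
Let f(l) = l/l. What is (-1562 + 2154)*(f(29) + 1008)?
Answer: 597328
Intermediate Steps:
f(l) = 1
(-1562 + 2154)*(f(29) + 1008) = (-1562 + 2154)*(1 + 1008) = 592*1009 = 597328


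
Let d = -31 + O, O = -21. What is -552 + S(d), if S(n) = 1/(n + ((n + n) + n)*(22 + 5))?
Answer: -2353729/4264 ≈ -552.00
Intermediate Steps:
d = -52 (d = -31 - 21 = -52)
S(n) = 1/(82*n) (S(n) = 1/(n + (2*n + n)*27) = 1/(n + (3*n)*27) = 1/(n + 81*n) = 1/(82*n))
-552 + S(d) = -552 + (1/82)/(-52) = -552 + (1/82)*(-1/52) = -552 - 1/4264 = -2353729/4264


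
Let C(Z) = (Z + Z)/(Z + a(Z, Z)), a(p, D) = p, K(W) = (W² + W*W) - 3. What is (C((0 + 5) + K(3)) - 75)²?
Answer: 5476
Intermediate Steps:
K(W) = -3 + 2*W² (K(W) = (W² + W²) - 3 = 2*W² - 3 = -3 + 2*W²)
C(Z) = 1 (C(Z) = (Z + Z)/(Z + Z) = (2*Z)/((2*Z)) = (2*Z)*(1/(2*Z)) = 1)
(C((0 + 5) + K(3)) - 75)² = (1 - 75)² = (-74)² = 5476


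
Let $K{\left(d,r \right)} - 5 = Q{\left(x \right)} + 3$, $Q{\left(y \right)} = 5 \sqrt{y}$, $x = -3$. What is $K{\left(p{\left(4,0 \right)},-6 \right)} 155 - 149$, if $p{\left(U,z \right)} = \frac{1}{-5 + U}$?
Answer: $1091 + 775 i \sqrt{3} \approx 1091.0 + 1342.3 i$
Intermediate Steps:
$K{\left(d,r \right)} = 8 + 5 i \sqrt{3}$ ($K{\left(d,r \right)} = 5 + \left(5 \sqrt{-3} + 3\right) = 5 + \left(5 i \sqrt{3} + 3\right) = 5 + \left(3 + 5 i \sqrt{3}\right) = 8 + 5 i \sqrt{3}$)
$K{\left(p{\left(4,0 \right)},-6 \right)} 155 - 149 = \left(8 + 5 i \sqrt{3}\right) 155 - 149 = \left(1240 + 775 i \sqrt{3}\right) - 149 = 1091 + 775 i \sqrt{3}$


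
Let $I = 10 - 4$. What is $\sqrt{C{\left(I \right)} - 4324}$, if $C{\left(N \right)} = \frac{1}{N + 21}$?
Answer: $\frac{i \sqrt{350241}}{9} \approx 65.757 i$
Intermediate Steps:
$I = 6$
$C{\left(N \right)} = \frac{1}{21 + N}$
$\sqrt{C{\left(I \right)} - 4324} = \sqrt{\frac{1}{21 + 6} - 4324} = \sqrt{\frac{1}{27} - 4324} = \sqrt{- \frac{116747}{27}} = \frac{i \sqrt{350241}}{9}$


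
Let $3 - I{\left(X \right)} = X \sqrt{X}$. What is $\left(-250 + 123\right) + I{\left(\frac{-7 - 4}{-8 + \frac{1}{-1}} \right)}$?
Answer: $-124 - \frac{11 \sqrt{11}}{27} \approx -125.35$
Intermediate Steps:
$I{\left(X \right)} = 3 - X^{\frac{3}{2}}$ ($I{\left(X \right)} = 3 - X \sqrt{X} = 3 - X^{\frac{3}{2}}$)
$\left(-250 + 123\right) + I{\left(\frac{-7 - 4}{-8 + \frac{1}{-1}} \right)} = \left(-250 + 123\right) + \left(3 - \left(\frac{-7 - 4}{-8 + \frac{1}{-1}}\right)^{\frac{3}{2}}\right) = -127 + \left(3 - \left(- \frac{11}{-8 - 1}\right)^{\frac{3}{2}}\right) = -127 + \left(3 - \left(- \frac{11}{-9}\right)^{\frac{3}{2}}\right) = -127 + \left(3 - \left(\left(-11\right) \left(- \frac{1}{9}\right)\right)^{\frac{3}{2}}\right) = -127 + \left(3 - \left(\frac{11}{9}\right)^{\frac{3}{2}}\right) = -127 + \left(3 - \frac{11 \sqrt{11}}{27}\right) = -124 - \frac{11 \sqrt{11}}{27}$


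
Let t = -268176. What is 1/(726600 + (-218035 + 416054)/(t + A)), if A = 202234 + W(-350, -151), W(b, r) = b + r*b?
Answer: 13442/9766759181 ≈ 1.3763e-6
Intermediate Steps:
W(b, r) = b + b*r
A = 254734 (A = 202234 - 350*(1 - 151) = 202234 - 350*(-150) = 202234 + 52500 = 254734)
1/(726600 + (-218035 + 416054)/(t + A)) = 1/(726600 + (-218035 + 416054)/(-268176 + 254734)) = 1/(726600 + 198019/(-13442)) = 1/(726600 + 198019*(-1/13442)) = 1/(726600 - 198019/13442) = 1/(9766759181/13442) = 13442/9766759181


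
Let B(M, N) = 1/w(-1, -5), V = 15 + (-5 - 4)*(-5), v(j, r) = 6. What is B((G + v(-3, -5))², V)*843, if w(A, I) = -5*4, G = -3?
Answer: -843/20 ≈ -42.150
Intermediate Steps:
w(A, I) = -20
V = 60 (V = 15 - 9*(-5) = 15 + 45 = 60)
B(M, N) = -1/20 (B(M, N) = 1/(-20) = -1/20)
B((G + v(-3, -5))², V)*843 = -1/20*843 = -843/20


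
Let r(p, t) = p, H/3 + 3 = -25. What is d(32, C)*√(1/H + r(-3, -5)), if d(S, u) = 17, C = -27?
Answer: 17*I*√5313/42 ≈ 29.503*I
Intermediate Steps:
H = -84 (H = -9 + 3*(-25) = -9 - 75 = -84)
d(32, C)*√(1/H + r(-3, -5)) = 17*√(1/(-84) - 3) = 17*√(-1/84 - 3) = 17*√(-253/84) = 17*(I*√5313/42) = 17*I*√5313/42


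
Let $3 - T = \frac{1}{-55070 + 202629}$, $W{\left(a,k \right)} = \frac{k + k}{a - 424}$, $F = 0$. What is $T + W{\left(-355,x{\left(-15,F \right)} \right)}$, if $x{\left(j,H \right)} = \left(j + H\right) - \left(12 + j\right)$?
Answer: $\frac{8497220}{2803621} \approx 3.0308$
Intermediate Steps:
$x{\left(j,H \right)} = -12 + H$ ($x{\left(j,H \right)} = \left(H + j\right) - \left(12 + j\right) = -12 + H$)
$W{\left(a,k \right)} = \frac{2 k}{-424 + a}$
$T = \frac{442676}{147559}$ ($T = 3 - \frac{1}{-55070 + 202629} = 3 - \frac{1}{147559} = \frac{442676}{147559} \approx 3.0$)
$T + W{\left(-355,x{\left(-15,F \right)} \right)} = \frac{442676}{147559} + \frac{2 \left(-12 + 0\right)}{-424 - 355} = \frac{442676}{147559} + 2 \left(-12\right) \frac{1}{-779} = \frac{442676}{147559} + 2 \left(-12\right) \left(- \frac{1}{779}\right) = \frac{442676}{147559} + \frac{24}{779} = \frac{8497220}{2803621}$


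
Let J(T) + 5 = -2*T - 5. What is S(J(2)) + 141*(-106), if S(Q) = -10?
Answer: -14956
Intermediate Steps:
J(T) = -10 - 2*T (J(T) = -5 + (-2*T - 5) = -5 + (-5 - 2*T) = -10 - 2*T)
S(J(2)) + 141*(-106) = -10 + 141*(-106) = -10 - 14946 = -14956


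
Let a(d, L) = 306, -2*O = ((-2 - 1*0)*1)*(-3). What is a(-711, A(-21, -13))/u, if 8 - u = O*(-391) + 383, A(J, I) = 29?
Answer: -17/86 ≈ -0.19767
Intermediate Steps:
O = -3 (O = -(-2 - 1*0)*1*(-3)/2 = -(-2 + 0)*1*(-3)/2 = -(-2*1)*(-3)/2 = -(-1)*(-3) = -1/2*6 = -3)
u = -1548 (u = 8 - (-3*(-391) + 383) = 8 - (1173 + 383) = 8 - 1*1556 = 8 - 1556 = -1548)
a(-711, A(-21, -13))/u = 306/(-1548) = 306*(-1/1548) = -17/86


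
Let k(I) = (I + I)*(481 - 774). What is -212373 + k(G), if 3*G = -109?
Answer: -573245/3 ≈ -1.9108e+5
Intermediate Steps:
G = -109/3 (G = (1/3)*(-109) = -109/3 ≈ -36.333)
k(I) = -586*I (k(I) = (2*I)*(-293) = -586*I)
-212373 + k(G) = -212373 - 586*(-109/3) = -212373 + 63874/3 = -573245/3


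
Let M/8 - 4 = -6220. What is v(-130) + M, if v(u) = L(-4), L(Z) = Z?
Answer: -49732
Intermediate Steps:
M = -49728 (M = 32 + 8*(-6220) = 32 - 49760 = -49728)
v(u) = -4
v(-130) + M = -4 - 49728 = -49732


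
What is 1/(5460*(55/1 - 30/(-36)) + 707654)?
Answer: 1/1012504 ≈ 9.8765e-7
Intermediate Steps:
1/(5460*(55/1 - 30/(-36)) + 707654) = 1/(5460*(55*1 - 30*(-1/36)) + 707654) = 1/(5460*(55 + 5/6) + 707654) = 1/(5460*(335/6) + 707654) = 1/(304850 + 707654) = 1/1012504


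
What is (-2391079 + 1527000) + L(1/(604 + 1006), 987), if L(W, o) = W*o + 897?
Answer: -198531719/230 ≈ -8.6318e+5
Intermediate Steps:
L(W, o) = 897 + W*o
(-2391079 + 1527000) + L(1/(604 + 1006), 987) = (-2391079 + 1527000) + (897 + 987/(604 + 1006)) = -864079 + (897 + 987/1610) = -864079 + (897 + (1/1610)*987) = -864079 + (897 + 141/230) = -864079 + 206451/230 = -198531719/230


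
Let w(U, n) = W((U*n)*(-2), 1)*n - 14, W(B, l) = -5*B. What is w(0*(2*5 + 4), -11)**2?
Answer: 196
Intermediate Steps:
w(U, n) = -14 + 10*U*n**2 (w(U, n) = (-5*U*n*(-2))*n - 14 = (-(-10)*U*n)*n - 14 = (10*U*n)*n - 14 = 10*U*n**2 - 14 = -14 + 10*U*n**2)
w(0*(2*5 + 4), -11)**2 = (-14 + 10*(0*(2*5 + 4))*(-11)**2)**2 = (-14 + 10*(0*(10 + 4))*121)**2 = (-14 + 10*(0*14)*121)**2 = (-14 + 10*0*121)**2 = (-14 + 0)**2 = (-14)**2 = 196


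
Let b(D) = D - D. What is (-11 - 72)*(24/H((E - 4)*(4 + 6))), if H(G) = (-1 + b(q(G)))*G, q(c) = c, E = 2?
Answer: -498/5 ≈ -99.600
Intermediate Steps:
b(D) = 0
H(G) = -G (H(G) = (-1 + 0)*G = -G)
(-11 - 72)*(24/H((E - 4)*(4 + 6))) = (-11 - 72)*(24/((-(2 - 4)*(4 + 6)))) = -1992/((-(-2)*10)) = -1992/((-1*(-20))) = -1992/20 = -83*6/5 = -498/5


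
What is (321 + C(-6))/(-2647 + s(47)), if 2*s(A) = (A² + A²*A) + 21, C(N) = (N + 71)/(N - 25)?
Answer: 19772/3123529 ≈ 0.0063300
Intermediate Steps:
C(N) = (71 + N)/(-25 + N)
s(A) = 21/2 + A²/2 + A³/2 (s(A) = ((A² + A²*A) + 21)/2 = ((A² + A³) + 21)/2 = (21 + A² + A³)/2 = 21/2 + A²/2 + A³/2)
(321 + C(-6))/(-2647 + s(47)) = (321 + (71 - 6)/(-25 - 6))/(-2647 + (21/2 + (½)*47² + (½)*47³)) = (321 + 65/(-31))/(-2647 + (21/2 + (½)*2209 + (½)*103823)) = (321 - 1/31*65)/(-2647 + (21/2 + 2209/2 + 103823/2)) = (321 - 65/31)/(-2647 + 106053/2) = 9886/(31*(100759/2)) = (9886/31)*(2/100759) = 19772/3123529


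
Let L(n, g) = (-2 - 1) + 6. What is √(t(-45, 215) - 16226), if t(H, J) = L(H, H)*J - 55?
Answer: 2*I*√3909 ≈ 125.04*I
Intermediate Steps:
L(n, g) = 3 (L(n, g) = -3 + 6 = 3)
t(H, J) = -55 + 3*J (t(H, J) = 3*J - 55 = -55 + 3*J)
√(t(-45, 215) - 16226) = √((-55 + 3*215) - 16226) = √((-55 + 645) - 16226) = √(590 - 16226) = √(-15636) = 2*I*√3909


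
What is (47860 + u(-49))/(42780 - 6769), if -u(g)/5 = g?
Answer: 48105/36011 ≈ 1.3358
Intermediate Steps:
u(g) = -5*g
(47860 + u(-49))/(42780 - 6769) = (47860 - 5*(-49))/(42780 - 6769) = (47860 + 245)/36011 = 48105*(1/36011) = 48105/36011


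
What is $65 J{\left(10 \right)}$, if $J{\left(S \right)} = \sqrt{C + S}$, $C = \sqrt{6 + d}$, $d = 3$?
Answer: $65 \sqrt{13} \approx 234.36$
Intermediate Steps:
$C = 3$ ($C = \sqrt{6 + 3} = \sqrt{9} = 3$)
$J{\left(S \right)} = \sqrt{3 + S}$
$65 J{\left(10 \right)} = 65 \sqrt{3 + 10} = 65 \sqrt{13}$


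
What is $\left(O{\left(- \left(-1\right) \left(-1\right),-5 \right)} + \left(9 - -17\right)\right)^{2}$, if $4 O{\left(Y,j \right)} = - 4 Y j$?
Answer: $441$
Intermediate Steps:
$O{\left(Y,j \right)} = - Y j$ ($O{\left(Y,j \right)} = \frac{- 4 Y j}{4} = \frac{\left(-4\right) Y j}{4} = - Y j$)
$\left(O{\left(- \left(-1\right) \left(-1\right),-5 \right)} + \left(9 - -17\right)\right)^{2} = \left(\left(-1\right) \left(- \left(-1\right) \left(-1\right)\right) \left(-5\right) + \left(9 - -17\right)\right)^{2} = \left(\left(-1\right) \left(\left(-1\right) 1\right) \left(-5\right) + \left(9 + 17\right)\right)^{2} = \left(\left(-1\right) \left(-1\right) \left(-5\right) + 26\right)^{2} = \left(-5 + 26\right)^{2} = 21^{2} = 441$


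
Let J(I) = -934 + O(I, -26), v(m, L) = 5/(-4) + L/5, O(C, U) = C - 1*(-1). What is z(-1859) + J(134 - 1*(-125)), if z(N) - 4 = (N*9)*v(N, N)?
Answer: 124816591/20 ≈ 6.2408e+6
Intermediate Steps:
O(C, U) = 1 + C (O(C, U) = C + 1 = 1 + C)
v(m, L) = -5/4 + L/5 (v(m, L) = 5*(-1/4) + L*(1/5) = -5/4 + L/5)
z(N) = 4 + 9*N*(-5/4 + N/5) (z(N) = 4 + (N*9)*(-5/4 + N/5) = 4 + (9*N)*(-5/4 + N/5) = 4 + 9*N*(-5/4 + N/5))
J(I) = -933 + I (J(I) = -934 + (1 + I) = -933 + I)
z(-1859) + J(134 - 1*(-125)) = (4 + (9/20)*(-1859)*(-25 + 4*(-1859))) + (-933 + (134 - 1*(-125))) = (4 + (9/20)*(-1859)*(-25 - 7436)) + (-933 + (134 + 125)) = (4 + (9/20)*(-1859)*(-7461)) + (-933 + 259) = (4 + 124829991/20) - 674 = 124830071/20 - 674 = 124816591/20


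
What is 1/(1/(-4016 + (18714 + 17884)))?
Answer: 32582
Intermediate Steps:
1/(1/(-4016 + (18714 + 17884))) = 1/(1/(-4016 + 36598)) = 1/(1/32582) = 32582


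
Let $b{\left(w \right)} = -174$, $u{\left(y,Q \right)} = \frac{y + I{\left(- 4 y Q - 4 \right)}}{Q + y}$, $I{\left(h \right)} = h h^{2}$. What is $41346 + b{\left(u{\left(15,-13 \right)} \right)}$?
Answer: $41172$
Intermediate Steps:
$I{\left(h \right)} = h^{3}$
$u{\left(y,Q \right)} = \frac{y + \left(-4 - 4 Q y\right)^{3}}{Q + y}$ ($u{\left(y,Q \right)} = \frac{y + \left(- 4 y Q - 4\right)^{3}}{Q + y} = \frac{y + \left(- 4 Q y - 4\right)^{3}}{Q + y} = \frac{y + \left(-4 - 4 Q y\right)^{3}}{Q + y}$)
$41346 + b{\left(u{\left(15,-13 \right)} \right)} = 41346 - 174 = 41172$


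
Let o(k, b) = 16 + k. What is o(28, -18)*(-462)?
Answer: -20328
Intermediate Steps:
o(28, -18)*(-462) = (16 + 28)*(-462) = 44*(-462) = -20328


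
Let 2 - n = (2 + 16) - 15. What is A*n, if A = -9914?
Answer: 9914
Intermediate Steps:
n = -1 (n = 2 - ((2 + 16) - 15) = 2 - (18 - 15) = 2 - 1*3 = 2 - 3 = -1)
A*n = -9914*(-1) = 9914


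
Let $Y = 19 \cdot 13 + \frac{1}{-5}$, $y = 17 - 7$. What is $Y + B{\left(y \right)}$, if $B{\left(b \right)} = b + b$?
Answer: $\frac{1334}{5} \approx 266.8$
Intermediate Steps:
$y = 10$ ($y = 17 - 7 = 10$)
$B{\left(b \right)} = 2 b$
$Y = \frac{1234}{5}$ ($Y = 247 - \frac{1}{5} = \frac{1234}{5} \approx 246.8$)
$Y + B{\left(y \right)} = \frac{1234}{5} + 2 \cdot 10 = \frac{1234}{5} + 20 = \frac{1334}{5}$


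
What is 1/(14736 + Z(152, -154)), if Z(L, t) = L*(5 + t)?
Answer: -1/7912 ≈ -0.00012639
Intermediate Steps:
1/(14736 + Z(152, -154)) = 1/(14736 + 152*(5 - 154)) = 1/(14736 + 152*(-149)) = 1/(14736 - 22648) = 1/(-7912) = -1/7912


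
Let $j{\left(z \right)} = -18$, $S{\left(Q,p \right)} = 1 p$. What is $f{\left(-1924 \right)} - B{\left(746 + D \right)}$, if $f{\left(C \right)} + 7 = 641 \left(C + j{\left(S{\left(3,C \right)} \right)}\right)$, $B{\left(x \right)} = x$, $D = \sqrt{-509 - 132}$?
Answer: $-1245575 - i \sqrt{641} \approx -1.2456 \cdot 10^{6} - 25.318 i$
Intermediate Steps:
$D = i \sqrt{641}$ ($D = \sqrt{-641} = i \sqrt{641} \approx 25.318 i$)
$S{\left(Q,p \right)} = p$
$f{\left(C \right)} = -11545 + 641 C$ ($f{\left(C \right)} = -7 + 641 \left(C - 18\right) = -7 + 641 \left(-18 + C\right) = -7 + \left(-11538 + 641 C\right) = -11545 + 641 C$)
$f{\left(-1924 \right)} - B{\left(746 + D \right)} = \left(-11545 + 641 \left(-1924\right)\right) - \left(746 + i \sqrt{641}\right) = \left(-11545 - 1233284\right) - \left(746 + i \sqrt{641}\right) = -1244829 - \left(746 + i \sqrt{641}\right) = -1245575 - i \sqrt{641}$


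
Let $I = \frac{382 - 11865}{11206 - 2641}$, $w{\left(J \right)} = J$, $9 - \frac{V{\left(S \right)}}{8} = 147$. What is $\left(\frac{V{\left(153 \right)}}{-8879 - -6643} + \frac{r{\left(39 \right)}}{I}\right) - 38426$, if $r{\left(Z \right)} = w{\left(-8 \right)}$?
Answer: $- \frac{246614906734}{6418997} \approx -38420.0$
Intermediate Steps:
$V{\left(S \right)} = -1104$ ($V{\left(S \right)} = 72 - 1176 = -1104$)
$I = - \frac{11483}{8565} \approx -1.3407$
$r{\left(Z \right)} = -8$
$\left(\frac{V{\left(153 \right)}}{-8879 - -6643} + \frac{r{\left(39 \right)}}{I}\right) - 38426 = \left(- \frac{1104}{-8879 - -6643} - \frac{8}{- \frac{11483}{8565}}\right) - 38426 = \left(- \frac{1104}{-8879 + 6643} - - \frac{68520}{11483}\right) - 38426 = \left(- \frac{1104}{-2236} + \frac{68520}{11483}\right) - 38426 = \left(\left(-1104\right) \left(- \frac{1}{2236}\right) + \frac{68520}{11483}\right) - 38426 = \left(\frac{276}{559} + \frac{68520}{11483}\right) - 38426 = \frac{41471988}{6418997} - 38426 = - \frac{246614906734}{6418997}$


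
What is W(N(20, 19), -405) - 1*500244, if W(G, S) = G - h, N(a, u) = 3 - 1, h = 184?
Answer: -500426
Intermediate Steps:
N(a, u) = 2
W(G, S) = -184 + G (W(G, S) = G - 1*184 = G - 184 = -184 + G)
W(N(20, 19), -405) - 1*500244 = (-184 + 2) - 1*500244 = -182 - 500244 = -500426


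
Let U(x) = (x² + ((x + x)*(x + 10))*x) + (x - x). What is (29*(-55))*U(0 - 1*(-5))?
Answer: -1236125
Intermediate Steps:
U(x) = x² + 2*x²*(10 + x) (U(x) = (x² + ((2*x)*(10 + x))*x) + 0 = (x² + (2*x*(10 + x))*x) + 0 = (x² + 2*x²*(10 + x)) + 0 = x² + 2*x²*(10 + x))
(29*(-55))*U(0 - 1*(-5)) = (29*(-55))*((0 - 1*(-5))²*(21 + 2*(0 - 1*(-5)))) = -1595*(0 + 5)²*(21 + 2*(0 + 5)) = -1595*5²*(21 + 2*5) = -39875*(21 + 10) = -39875*31 = -1595*775 = -1236125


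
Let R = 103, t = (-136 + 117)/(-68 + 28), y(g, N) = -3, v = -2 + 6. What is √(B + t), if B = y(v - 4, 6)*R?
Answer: I*√123410/20 ≈ 17.565*I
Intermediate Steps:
v = 4
t = 19/40 (t = -19/(-40) = -19*(-1/40) = 19/40 ≈ 0.47500)
B = -309 (B = -3*103 = -309)
√(B + t) = √(-309 + 19/40) = √(-12341/40) = I*√123410/20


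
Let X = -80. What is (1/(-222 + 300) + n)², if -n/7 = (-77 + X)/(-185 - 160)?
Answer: 809914681/80460900 ≈ 10.066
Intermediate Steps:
n = -1099/345 (n = -7*(-77 - 80)/(-185 - 160) = -(-1099)/(-345) = -(-1099)*(-1)/345 = -7*157/345 = -1099/345 ≈ -3.1855)
(1/(-222 + 300) + n)² = (1/(-222 + 300) - 1099/345)² = (1/78 - 1099/345)² = (-28459/8970)² = 809914681/80460900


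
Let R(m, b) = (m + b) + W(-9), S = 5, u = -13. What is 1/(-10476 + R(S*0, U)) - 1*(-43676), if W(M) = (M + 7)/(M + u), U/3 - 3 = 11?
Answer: 5012825537/114773 ≈ 43676.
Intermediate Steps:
U = 42 (U = 9 + 3*11 = 9 + 33 = 42)
W(M) = (7 + M)/(-13 + M) (W(M) = (M + 7)/(M - 13) = (7 + M)/(-13 + M))
R(m, b) = 1/11 + b + m (R(m, b) = (m + b) + (7 - 9)/(-13 - 9) = (b + m) - 2/(-22) = (b + m) - 1/22*(-2) = (b + m) + 1/11 = 1/11 + b + m)
1/(-10476 + R(S*0, U)) - 1*(-43676) = 1/(-10476 + (1/11 + 42 + 5*0)) - 1*(-43676) = 1/(-10476 + (1/11 + 42 + 0)) + 43676 = 1/(-10476 + 463/11) + 43676 = 1/(-114773/11) + 43676 = -11/114773 + 43676 = 5012825537/114773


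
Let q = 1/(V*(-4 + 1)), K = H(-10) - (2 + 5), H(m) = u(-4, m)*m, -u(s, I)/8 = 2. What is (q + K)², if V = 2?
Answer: 840889/36 ≈ 23358.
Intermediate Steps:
u(s, I) = -16 (u(s, I) = -8*2 = -16)
H(m) = -16*m
K = 153 (K = -16*(-10) - (2 + 5) = 160 - 7 = 153)
q = -⅙ (q = 1/(2*(-4 + 1)) = 1/(2*(-3)) = 1/(-6) = -⅙ ≈ -0.16667)
(q + K)² = (-⅙ + 153)² = (917/6)² = 840889/36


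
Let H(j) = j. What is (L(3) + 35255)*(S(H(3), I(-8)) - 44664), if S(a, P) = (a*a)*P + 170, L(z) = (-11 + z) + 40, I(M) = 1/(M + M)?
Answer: -25121274031/16 ≈ -1.5701e+9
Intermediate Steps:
I(M) = 1/(2*M)
L(z) = 29 + z
S(a, P) = 170 + P*a² (S(a, P) = a²*P + 170 = P*a² + 170 = 170 + P*a²)
(L(3) + 35255)*(S(H(3), I(-8)) - 44664) = ((29 + 3) + 35255)*((170 + ((½)/(-8))*3²) - 44664) = (32 + 35255)*((170 + ((½)*(-⅛))*9) - 44664) = 35287*((170 - 1/16*9) - 44664) = 35287*((170 - 9/16) - 44664) = 35287*(2711/16 - 44664) = 35287*(-711913/16) = -25121274031/16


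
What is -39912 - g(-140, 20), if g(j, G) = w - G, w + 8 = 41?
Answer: -39925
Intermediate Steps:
w = 33 (w = -8 + 41 = 33)
g(j, G) = 33 - G
-39912 - g(-140, 20) = -39912 - (33 - 1*20) = -39912 - (33 - 20) = -39912 - 1*13 = -39912 - 13 = -39925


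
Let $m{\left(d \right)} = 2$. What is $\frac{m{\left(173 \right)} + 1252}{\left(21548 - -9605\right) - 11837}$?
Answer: $\frac{57}{878} \approx 0.06492$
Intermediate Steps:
$\frac{m{\left(173 \right)} + 1252}{\left(21548 - -9605\right) - 11837} = \frac{2 + 1252}{\left(21548 - -9605\right) - 11837} = \frac{1254}{\left(21548 + 9605\right) - 11837} = \frac{1254}{31153 - 11837} = \frac{1254}{19316} = 1254 \cdot \frac{1}{19316} = \frac{57}{878}$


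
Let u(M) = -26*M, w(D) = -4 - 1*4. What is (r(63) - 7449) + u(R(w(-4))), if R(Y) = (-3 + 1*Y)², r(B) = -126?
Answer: -10721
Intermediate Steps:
w(D) = -8 (w(D) = -4 - 4 = -8)
R(Y) = (-3 + Y)²
(r(63) - 7449) + u(R(w(-4))) = (-126 - 7449) - 26*(-3 - 8)² = -7575 - 26*(-11)² = -7575 - 26*121 = -7575 - 3146 = -10721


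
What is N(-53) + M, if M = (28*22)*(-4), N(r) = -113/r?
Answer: -130479/53 ≈ -2461.9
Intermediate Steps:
M = -2464 (M = 616*(-4) = -2464)
N(-53) + M = -113/(-53) - 2464 = -113*(-1/53) - 2464 = 113/53 - 2464 = -130479/53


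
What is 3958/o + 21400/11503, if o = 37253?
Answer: 842743074/428521259 ≈ 1.9666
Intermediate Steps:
3958/o + 21400/11503 = 3958/37253 + 21400/11503 = 842743074/428521259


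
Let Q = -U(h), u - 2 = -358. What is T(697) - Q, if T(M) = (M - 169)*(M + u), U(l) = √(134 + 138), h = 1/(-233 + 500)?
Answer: 180048 + 4*√17 ≈ 1.8006e+5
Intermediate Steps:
h = 1/267 ≈ 0.0037453
u = -356 (u = 2 - 358 = -356)
U(l) = 4*√17 (U(l) = √272 = 4*√17)
T(M) = (-356 + M)*(-169 + M) (T(M) = (M - 169)*(M - 356) = (-169 + M)*(-356 + M) = (-356 + M)*(-169 + M))
Q = -4*√17 ≈ -16.492
T(697) - Q = (60164 + 697² - 525*697) - (-4)*√17 = (60164 + 485809 - 365925) + 4*√17 = 180048 + 4*√17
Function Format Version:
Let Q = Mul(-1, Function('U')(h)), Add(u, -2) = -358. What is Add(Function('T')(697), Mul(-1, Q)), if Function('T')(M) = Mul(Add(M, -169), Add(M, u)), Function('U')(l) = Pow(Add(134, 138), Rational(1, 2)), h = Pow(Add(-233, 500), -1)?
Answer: Add(180048, Mul(4, Pow(17, Rational(1, 2)))) ≈ 1.8006e+5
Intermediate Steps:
h = Rational(1, 267) (h = Pow(267, -1) = Rational(1, 267) ≈ 0.0037453)
u = -356 (u = Add(2, -358) = -356)
Function('U')(l) = Mul(4, Pow(17, Rational(1, 2))) (Function('U')(l) = Pow(272, Rational(1, 2)) = Mul(4, Pow(17, Rational(1, 2))))
Function('T')(M) = Mul(Add(-356, M), Add(-169, M)) (Function('T')(M) = Mul(Add(M, -169), Add(M, -356)) = Mul(Add(-169, M), Add(-356, M)) = Mul(Add(-356, M), Add(-169, M)))
Q = Mul(-4, Pow(17, Rational(1, 2))) (Q = Mul(-1, Mul(4, Pow(17, Rational(1, 2)))) = Mul(-4, Pow(17, Rational(1, 2))) ≈ -16.492)
Add(Function('T')(697), Mul(-1, Q)) = Add(Add(60164, Pow(697, 2), Mul(-525, 697)), Mul(-1, Mul(-4, Pow(17, Rational(1, 2))))) = Add(Add(60164, 485809, -365925), Mul(4, Pow(17, Rational(1, 2)))) = Add(180048, Mul(4, Pow(17, Rational(1, 2))))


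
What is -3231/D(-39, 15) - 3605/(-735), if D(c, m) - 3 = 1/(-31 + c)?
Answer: -4728043/4389 ≈ -1077.2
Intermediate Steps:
D(c, m) = 3 + 1/(-31 + c)
-3231/D(-39, 15) - 3605/(-735) = -3231*(-31 - 39)/(-92 + 3*(-39)) - 3605/(-735) = -3231*(-70/(-92 - 117)) - 3605*(-1/735) = -3231/((-1/70*(-209))) + 103/21 = -3231/209/70 + 103/21 = -3231*70/209 + 103/21 = -226170/209 + 103/21 = -4728043/4389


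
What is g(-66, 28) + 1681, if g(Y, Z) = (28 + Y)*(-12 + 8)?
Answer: 1833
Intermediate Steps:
g(Y, Z) = -112 - 4*Y (g(Y, Z) = (28 + Y)*(-4) = -112 - 4*Y)
g(-66, 28) + 1681 = (-112 - 4*(-66)) + 1681 = (-112 + 264) + 1681 = 152 + 1681 = 1833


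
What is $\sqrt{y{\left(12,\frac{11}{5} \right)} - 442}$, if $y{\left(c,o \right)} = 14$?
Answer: $2 i \sqrt{107} \approx 20.688 i$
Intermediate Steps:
$\sqrt{y{\left(12,\frac{11}{5} \right)} - 442} = \sqrt{14 - 442} = \sqrt{-428} = 2 i \sqrt{107}$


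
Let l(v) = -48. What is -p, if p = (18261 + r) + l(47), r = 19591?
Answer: -37804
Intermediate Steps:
p = 37804 (p = (18261 + 19591) - 48 = 37852 - 48 = 37804)
-p = -1*37804 = -37804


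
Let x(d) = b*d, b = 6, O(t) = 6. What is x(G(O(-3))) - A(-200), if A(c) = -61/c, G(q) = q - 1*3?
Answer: 3539/200 ≈ 17.695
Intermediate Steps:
G(q) = -3 + q (G(q) = q - 3 = -3 + q)
x(d) = 6*d
x(G(O(-3))) - A(-200) = 6*(-3 + 6) - (-61)/(-200) = 6*3 - (-61)*(-1)/200 = 18 - 1*61/200 = 18 - 61/200 = 3539/200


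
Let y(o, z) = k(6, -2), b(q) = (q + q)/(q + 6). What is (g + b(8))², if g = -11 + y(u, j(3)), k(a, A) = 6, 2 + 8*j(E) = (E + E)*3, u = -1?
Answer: 729/49 ≈ 14.878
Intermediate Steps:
j(E) = -¼ + 3*E/4 (j(E) = -¼ + ((E + E)*3)/8 = -¼ + ((2*E)*3)/8 = -¼ + (6*E)/8 = -¼ + 3*E/4)
b(q) = 2*q/(6 + q) (b(q) = (2*q)/(6 + q) = 2*q/(6 + q))
y(o, z) = 6
g = -5 (g = -11 + 6 = -5)
(g + b(8))² = (-5 + 2*8/(6 + 8))² = (-5 + 2*8/14)² = (-5 + 2*8*(1/14))² = (-5 + 8/7)² = (-27/7)² = 729/49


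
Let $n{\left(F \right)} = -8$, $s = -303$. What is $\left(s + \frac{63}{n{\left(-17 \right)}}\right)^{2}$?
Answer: $\frac{6185169}{64} \approx 96643.0$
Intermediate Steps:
$\left(s + \frac{63}{n{\left(-17 \right)}}\right)^{2} = \left(-303 + \frac{63}{-8}\right)^{2} = \left(-303 + 63 \left(- \frac{1}{8}\right)\right)^{2} = \left(-303 - \frac{63}{8}\right)^{2} = \left(- \frac{2487}{8}\right)^{2} = \frac{6185169}{64}$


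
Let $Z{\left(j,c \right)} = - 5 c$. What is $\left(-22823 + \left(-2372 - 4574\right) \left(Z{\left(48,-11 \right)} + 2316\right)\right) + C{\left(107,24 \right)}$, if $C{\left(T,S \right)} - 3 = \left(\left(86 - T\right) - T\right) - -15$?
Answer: $-16491899$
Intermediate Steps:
$C{\left(T,S \right)} = 104 - 2 T$ ($C{\left(T,S \right)} = 3 - \left(-101 + 2 T\right) = 104 - 2 T$)
$\left(-22823 + \left(-2372 - 4574\right) \left(Z{\left(48,-11 \right)} + 2316\right)\right) + C{\left(107,24 \right)} = \left(-22823 + \left(-2372 - 4574\right) \left(\left(-5\right) \left(-11\right) + 2316\right)\right) + \left(104 - 214\right) = \left(-22823 - 6946 \left(55 + 2316\right)\right) + \left(104 - 214\right) = \left(-22823 - 16468966\right) - 110 = -16491789 - 110 = -16491899$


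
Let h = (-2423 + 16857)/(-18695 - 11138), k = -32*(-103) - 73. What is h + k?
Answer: 96137325/29833 ≈ 3222.5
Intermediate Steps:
k = 3223 (k = 3296 - 73 = 3223)
h = -14434/29833 (h = 14434/(-29833) = 14434*(-1/29833) = -14434/29833 ≈ -0.48383)
h + k = -14434/29833 + 3223 = 96137325/29833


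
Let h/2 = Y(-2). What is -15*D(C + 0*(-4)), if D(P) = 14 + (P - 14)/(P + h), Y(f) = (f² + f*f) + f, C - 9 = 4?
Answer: -1047/5 ≈ -209.40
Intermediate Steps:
C = 13 (C = 9 + 4 = 13)
Y(f) = f + 2*f² (Y(f) = (f² + f²) + f = 2*f² + f = f + 2*f²)
h = 12 (h = 2*(-2*(1 + 2*(-2))) = 2*(-2*(1 - 4)) = 2*(-2*(-3)) = 2*6 = 12)
D(P) = 14 + (-14 + P)/(12 + P) (D(P) = 14 + (P - 14)/(P + 12) = 14 + (-14 + P)/(12 + P))
-15*D(C + 0*(-4)) = -15*(154 + 15*(13 + 0*(-4)))/(12 + (13 + 0*(-4))) = -15*(154 + 15*(13 + 0))/(12 + (13 + 0)) = -15*(154 + 15*13)/(12 + 13) = -15*(154 + 195)/25 = -3*349/5 = -15*349/25 = -1047/5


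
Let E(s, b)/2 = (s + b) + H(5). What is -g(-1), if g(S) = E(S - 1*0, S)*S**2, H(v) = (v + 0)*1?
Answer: -6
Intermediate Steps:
H(v) = v (H(v) = v*1 = v)
E(s, b) = 10 + 2*b + 2*s (E(s, b) = 2*((s + b) + 5) = 2*((b + s) + 5) = 2*(5 + b + s) = 10 + 2*b + 2*s)
g(S) = S**2*(10 + 4*S) (g(S) = (10 + 2*S + 2*(S - 1*0))*S**2 = (10 + 2*S + 2*(S + 0))*S**2 = (10 + 2*S + 2*S)*S**2 = (10 + 4*S)*S**2 = S**2*(10 + 4*S))
-g(-1) = -(-1)**2*(10 + 4*(-1)) = -(10 - 4) = -6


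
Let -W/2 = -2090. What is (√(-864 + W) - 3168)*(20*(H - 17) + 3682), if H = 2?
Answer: -10714176 + 6764*√829 ≈ -1.0519e+7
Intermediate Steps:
W = 4180 (W = -2*(-2090) = 4180)
(√(-864 + W) - 3168)*(20*(H - 17) + 3682) = (√(-864 + 4180) - 3168)*(20*(2 - 17) + 3682) = (√3316 - 3168)*(20*(-15) + 3682) = (2*√829 - 3168)*(-300 + 3682) = (-3168 + 2*√829)*3382 = -10714176 + 6764*√829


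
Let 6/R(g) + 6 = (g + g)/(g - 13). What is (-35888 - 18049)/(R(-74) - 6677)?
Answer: 10086219/1248860 ≈ 8.0763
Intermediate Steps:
R(g) = 6/(-6 + 2*g/(-13 + g)) (R(g) = 6/(-6 + (g + g)/(g - 13)) = 6/(-6 + (2*g)/(-13 + g)) = 6/(-6 + 2*g/(-13 + g)))
(-35888 - 18049)/(R(-74) - 6677) = (-35888 - 18049)/(3*(13 - 1*(-74))/(-39 + 2*(-74)) - 6677) = -53937/(3*(13 + 74)/(-39 - 148) - 6677) = -53937/(3*87/(-187) - 6677) = -53937/(3*(-1/187)*87 - 6677) = -53937/(-261/187 - 6677) = -53937/(-1248860/187) = -53937*(-187/1248860) = 10086219/1248860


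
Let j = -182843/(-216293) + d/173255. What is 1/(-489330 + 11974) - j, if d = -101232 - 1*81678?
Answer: 68423429318655/325242984371228 ≈ 0.21038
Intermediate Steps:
d = -182910 (d = -101232 - 81678 = -182910)
j = -1576737733/7494768743 (j = -182843/(-216293) - 182910/173255 = -182843*(-1/216293) - 182910*1/173255 = 182843/216293 - 36582/34651 = -1576737733/7494768743 ≈ -0.21038)
1/(-489330 + 11974) - j = 1/(-489330 + 11974) - 1*(-1576737733/7494768743) = 1/(-477356) + 1576737733/7494768743 = -1/477356 + 1576737733/7494768743 = 68423429318655/325242984371228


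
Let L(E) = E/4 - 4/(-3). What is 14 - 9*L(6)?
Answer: -23/2 ≈ -11.500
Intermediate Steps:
L(E) = 4/3 + E/4 (L(E) = E*(¼) - 4*(-⅓) = E/4 + 4/3 = 4/3 + E/4)
14 - 9*L(6) = 14 - 9*(4/3 + (¼)*6) = 14 - 9*(4/3 + 3/2) = 14 - 9*17/6 = 14 - 51/2 = -23/2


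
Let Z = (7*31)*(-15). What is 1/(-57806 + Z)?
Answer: -1/61061 ≈ -1.6377e-5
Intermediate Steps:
Z = -3255 (Z = 217*(-15) = -3255)
1/(-57806 + Z) = 1/(-57806 - 3255) = 1/(-61061) = -1/61061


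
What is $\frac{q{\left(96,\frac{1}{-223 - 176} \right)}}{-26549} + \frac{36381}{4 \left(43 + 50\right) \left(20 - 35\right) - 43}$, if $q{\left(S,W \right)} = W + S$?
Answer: $- \frac{385601166200}{59564725773} \approx -6.4736$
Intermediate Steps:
$q{\left(S,W \right)} = S + W$
$\frac{q{\left(96,\frac{1}{-223 - 176} \right)}}{-26549} + \frac{36381}{4 \left(43 + 50\right) \left(20 - 35\right) - 43} = \frac{96 + \frac{1}{-223 - 176}}{-26549} + \frac{36381}{4 \left(43 + 50\right) \left(20 - 35\right) - 43} = \left(96 + \frac{1}{-399}\right) \left(- \frac{1}{26549}\right) + \frac{36381}{4 \cdot 93 \left(-15\right) - 43} = \left(96 - \frac{1}{399}\right) \left(- \frac{1}{26549}\right) + \frac{36381}{4 \left(-1395\right) - 43} = \frac{38303}{399} \left(- \frac{1}{26549}\right) + \frac{36381}{-5580 - 43} = - \frac{38303}{10593051} + \frac{36381}{-5623} = - \frac{38303}{10593051} + 36381 \left(- \frac{1}{5623}\right) = - \frac{38303}{10593051} - \frac{36381}{5623} = - \frac{385601166200}{59564725773}$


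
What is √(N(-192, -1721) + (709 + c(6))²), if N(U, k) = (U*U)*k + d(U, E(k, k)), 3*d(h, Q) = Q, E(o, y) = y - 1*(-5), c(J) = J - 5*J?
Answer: I*√62974291 ≈ 7935.6*I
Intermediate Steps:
c(J) = -4*J (c(J) = J - 5*J = -4*J)
E(o, y) = 5 + y (E(o, y) = y + 5 = 5 + y)
d(h, Q) = Q/3
N(U, k) = 5/3 + k/3 + k*U² (N(U, k) = (U*U)*k + (5 + k)/3 = U²*k + (5/3 + k/3) = k*U² + (5/3 + k/3) = 5/3 + k/3 + k*U²)
√(N(-192, -1721) + (709 + c(6))²) = √((5/3 + (⅓)*(-1721) - 1721*(-192)²) + (709 - 4*6)²) = √((5/3 - 1721/3 - 1721*36864) + (709 - 24)²) = √((5/3 - 1721/3 - 63442944) + 685²) = √(-63443516 + 469225) = √(-62974291) = I*√62974291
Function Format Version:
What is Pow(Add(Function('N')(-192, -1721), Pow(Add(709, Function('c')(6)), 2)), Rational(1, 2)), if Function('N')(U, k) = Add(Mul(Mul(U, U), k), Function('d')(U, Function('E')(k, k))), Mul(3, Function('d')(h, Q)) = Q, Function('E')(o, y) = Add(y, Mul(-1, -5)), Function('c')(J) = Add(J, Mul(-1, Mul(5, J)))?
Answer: Mul(I, Pow(62974291, Rational(1, 2))) ≈ Mul(7935.6, I)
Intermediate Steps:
Function('c')(J) = Mul(-4, J) (Function('c')(J) = Add(J, Mul(-5, J)) = Mul(-4, J))
Function('E')(o, y) = Add(5, y) (Function('E')(o, y) = Add(y, 5) = Add(5, y))
Function('d')(h, Q) = Mul(Rational(1, 3), Q)
Function('N')(U, k) = Add(Rational(5, 3), Mul(Rational(1, 3), k), Mul(k, Pow(U, 2))) (Function('N')(U, k) = Add(Mul(Mul(U, U), k), Mul(Rational(1, 3), Add(5, k))) = Add(Mul(Pow(U, 2), k), Add(Rational(5, 3), Mul(Rational(1, 3), k))) = Add(Mul(k, Pow(U, 2)), Add(Rational(5, 3), Mul(Rational(1, 3), k))) = Add(Rational(5, 3), Mul(Rational(1, 3), k), Mul(k, Pow(U, 2))))
Pow(Add(Function('N')(-192, -1721), Pow(Add(709, Function('c')(6)), 2)), Rational(1, 2)) = Pow(Add(Add(Rational(5, 3), Mul(Rational(1, 3), -1721), Mul(-1721, Pow(-192, 2))), Pow(Add(709, Mul(-4, 6)), 2)), Rational(1, 2)) = Pow(Add(Add(Rational(5, 3), Rational(-1721, 3), Mul(-1721, 36864)), Pow(Add(709, -24), 2)), Rational(1, 2)) = Pow(Add(Add(Rational(5, 3), Rational(-1721, 3), -63442944), Pow(685, 2)), Rational(1, 2)) = Pow(Add(-63443516, 469225), Rational(1, 2)) = Pow(-62974291, Rational(1, 2)) = Mul(I, Pow(62974291, Rational(1, 2)))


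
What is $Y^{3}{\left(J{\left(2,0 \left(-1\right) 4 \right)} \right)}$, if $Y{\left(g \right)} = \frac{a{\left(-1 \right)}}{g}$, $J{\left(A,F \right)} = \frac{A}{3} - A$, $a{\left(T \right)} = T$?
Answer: $\frac{27}{64} \approx 0.42188$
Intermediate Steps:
$J{\left(A,F \right)} = - \frac{2 A}{3}$ ($J{\left(A,F \right)} = \frac{A}{3} - A = - \frac{2 A}{3}$)
$Y{\left(g \right)} = - \frac{1}{g}$
$Y^{3}{\left(J{\left(2,0 \left(-1\right) 4 \right)} \right)} = \left(- \frac{1}{\left(- \frac{2}{3}\right) 2}\right)^{3} = \left(- \frac{1}{- \frac{4}{3}}\right)^{3} = \left(\left(-1\right) \left(- \frac{3}{4}\right)\right)^{3} = \left(\frac{3}{4}\right)^{3} = \frac{27}{64}$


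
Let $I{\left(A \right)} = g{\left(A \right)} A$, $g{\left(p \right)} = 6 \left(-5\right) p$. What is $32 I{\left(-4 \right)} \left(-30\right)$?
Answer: $460800$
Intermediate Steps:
$g{\left(p \right)} = - 30 p$
$I{\left(A \right)} = - 30 A^{2}$ ($I{\left(A \right)} = - 30 A A = - 30 A^{2}$)
$32 I{\left(-4 \right)} \left(-30\right) = 32 \left(- 30 \left(-4\right)^{2}\right) \left(-30\right) = 32 \left(\left(-30\right) 16\right) \left(-30\right) = 32 \left(-480\right) \left(-30\right) = \left(-15360\right) \left(-30\right) = 460800$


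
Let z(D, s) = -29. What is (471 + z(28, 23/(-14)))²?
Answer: 195364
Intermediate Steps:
(471 + z(28, 23/(-14)))² = (471 - 29)² = 442² = 195364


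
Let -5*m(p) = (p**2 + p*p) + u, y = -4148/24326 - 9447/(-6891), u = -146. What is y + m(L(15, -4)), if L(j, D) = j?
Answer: -8325590399/139692055 ≈ -59.600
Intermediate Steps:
y = 33537309/27938411 (y = -4148*1/24326 - 9447*(-1/6891) = -2074/12163 + 3149/2297 = 33537309/27938411 ≈ 1.2004)
m(p) = 146/5 - 2*p**2/5 (m(p) = -((p**2 + p*p) - 146)/5 = -((p**2 + p**2) - 146)/5 = -(2*p**2 - 146)/5 = -(-146 + 2*p**2)/5 = 146/5 - 2*p**2/5)
y + m(L(15, -4)) = 33537309/27938411 + (146/5 - 2/5*15**2) = 33537309/27938411 + (146/5 - 2/5*225) = 33537309/27938411 + (146/5 - 90) = 33537309/27938411 - 304/5 = -8325590399/139692055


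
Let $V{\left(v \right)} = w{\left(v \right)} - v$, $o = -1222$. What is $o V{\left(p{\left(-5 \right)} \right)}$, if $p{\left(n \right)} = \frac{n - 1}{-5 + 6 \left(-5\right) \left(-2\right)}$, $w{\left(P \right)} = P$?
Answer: $0$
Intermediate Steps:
$p{\left(n \right)} = - \frac{1}{55} + \frac{n}{55}$ ($p{\left(n \right)} = \frac{-1 + n}{-5 - -60} = \frac{-1 + n}{-5 + 60} = \frac{-1 + n}{55} = \left(-1 + n\right) \frac{1}{55} = - \frac{1}{55} + \frac{n}{55}$)
$V{\left(v \right)} = 0$ ($V{\left(v \right)} = v - v = 0$)
$o V{\left(p{\left(-5 \right)} \right)} = \left(-1222\right) 0 = 0$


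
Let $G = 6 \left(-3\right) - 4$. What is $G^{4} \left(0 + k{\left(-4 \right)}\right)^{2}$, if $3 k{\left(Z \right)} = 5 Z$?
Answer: $\frac{93702400}{9} \approx 1.0411 \cdot 10^{7}$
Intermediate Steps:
$k{\left(Z \right)} = \frac{5 Z}{3}$
$G = -22$ ($G = -18 - 4 = -22$)
$G^{4} \left(0 + k{\left(-4 \right)}\right)^{2} = \left(-22\right)^{4} \left(0 + \frac{5}{3} \left(-4\right)\right)^{2} = 234256 \left(0 - \frac{20}{3}\right)^{2} = 234256 \left(- \frac{20}{3}\right)^{2} = 234256 \cdot \frac{400}{9} = \frac{93702400}{9}$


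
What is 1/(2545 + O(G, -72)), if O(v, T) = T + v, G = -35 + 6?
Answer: 1/2444 ≈ 0.00040917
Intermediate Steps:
G = -29
1/(2545 + O(G, -72)) = 1/(2545 + (-72 - 29)) = 1/(2545 - 101) = 1/2444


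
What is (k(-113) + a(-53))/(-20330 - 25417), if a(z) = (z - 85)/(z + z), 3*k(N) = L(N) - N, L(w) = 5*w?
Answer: 1397/427869 ≈ 0.0032650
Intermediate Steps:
k(N) = 4*N/3 (k(N) = (5*N - N)/3 = (4*N)/3 = 4*N/3)
a(z) = (-85 + z)/(2*z) (a(z) = (-85 + z)/((2*z)) = (-85 + z)*(1/(2*z)) = (-85 + z)/(2*z))
(k(-113) + a(-53))/(-20330 - 25417) = ((4/3)*(-113) + (½)*(-85 - 53)/(-53))/(-20330 - 25417) = (-452/3 + (½)*(-1/53)*(-138))/(-45747) = (-452/3 + 69/53)*(-1/45747) = -23749/159*(-1/45747) = 1397/427869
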